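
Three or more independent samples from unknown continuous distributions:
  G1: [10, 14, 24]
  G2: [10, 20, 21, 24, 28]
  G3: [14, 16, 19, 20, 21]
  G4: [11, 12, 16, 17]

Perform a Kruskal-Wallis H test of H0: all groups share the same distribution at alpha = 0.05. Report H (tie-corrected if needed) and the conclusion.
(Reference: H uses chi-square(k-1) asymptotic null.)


Step 1: Combine all N = 17 observations and assign midranks.
sorted (value, group, rank): (10,G1,1.5), (10,G2,1.5), (11,G4,3), (12,G4,4), (14,G1,5.5), (14,G3,5.5), (16,G3,7.5), (16,G4,7.5), (17,G4,9), (19,G3,10), (20,G2,11.5), (20,G3,11.5), (21,G2,13.5), (21,G3,13.5), (24,G1,15.5), (24,G2,15.5), (28,G2,17)
Step 2: Sum ranks within each group.
R_1 = 22.5 (n_1 = 3)
R_2 = 59 (n_2 = 5)
R_3 = 48 (n_3 = 5)
R_4 = 23.5 (n_4 = 4)
Step 3: H = 12/(N(N+1)) * sum(R_i^2/n_i) - 3(N+1)
     = 12/(17*18) * (22.5^2/3 + 59^2/5 + 48^2/5 + 23.5^2/4) - 3*18
     = 0.039216 * 1463.81 - 54
     = 3.404412.
Step 4: Ties present; correction factor C = 1 - 36/(17^3 - 17) = 0.992647. Corrected H = 3.404412 / 0.992647 = 3.429630.
Step 5: Under H0, H ~ chi^2(3); p-value = 0.330004.
Step 6: alpha = 0.05. fail to reject H0.

H = 3.4296, df = 3, p = 0.330004, fail to reject H0.


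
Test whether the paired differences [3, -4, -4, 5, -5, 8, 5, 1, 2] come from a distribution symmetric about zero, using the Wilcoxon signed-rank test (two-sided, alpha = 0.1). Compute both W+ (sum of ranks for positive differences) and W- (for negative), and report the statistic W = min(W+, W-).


Step 1: Drop any zero differences (none here) and take |d_i|.
|d| = [3, 4, 4, 5, 5, 8, 5, 1, 2]
Step 2: Midrank |d_i| (ties get averaged ranks).
ranks: |3|->3, |4|->4.5, |4|->4.5, |5|->7, |5|->7, |8|->9, |5|->7, |1|->1, |2|->2
Step 3: Attach original signs; sum ranks with positive sign and with negative sign.
W+ = 3 + 7 + 9 + 7 + 1 + 2 = 29
W- = 4.5 + 4.5 + 7 = 16
(Check: W+ + W- = 45 should equal n(n+1)/2 = 45.)
Step 4: Test statistic W = min(W+, W-) = 16.
Step 5: Ties in |d|, so use the tie-corrected normal approximation.
        E[W] = n(n+1)/4 = 9*10/4 = 22.5.
        Tie groups: |d|=4 (t=2), |d|=5 (t=3); sum(t^3 - t) = 30.
        Var[W] = n(n+1)(2n+1)/24 - sum(t^3-t)/48 = 1710/24 - 30/48 = 70.625.
        z = (W - E[W]) / sqrt(Var[W]) = (16 - 22.5) / 8.4039 = -0.7735.
        Two-sided p = 2*Phi(z) = 0.439254.
Step 6: alpha = 0.1. fail to reject H0.

W+ = 29, W- = 16, W = min = 16, p = 0.439254, fail to reject H0.


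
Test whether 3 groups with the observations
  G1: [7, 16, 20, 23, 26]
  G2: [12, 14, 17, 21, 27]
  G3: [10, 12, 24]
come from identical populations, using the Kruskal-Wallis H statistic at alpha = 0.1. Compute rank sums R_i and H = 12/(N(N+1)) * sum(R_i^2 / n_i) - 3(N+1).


Step 1: Combine all N = 13 observations and assign midranks.
sorted (value, group, rank): (7,G1,1), (10,G3,2), (12,G2,3.5), (12,G3,3.5), (14,G2,5), (16,G1,6), (17,G2,7), (20,G1,8), (21,G2,9), (23,G1,10), (24,G3,11), (26,G1,12), (27,G2,13)
Step 2: Sum ranks within each group.
R_1 = 37 (n_1 = 5)
R_2 = 37.5 (n_2 = 5)
R_3 = 16.5 (n_3 = 3)
Step 3: H = 12/(N(N+1)) * sum(R_i^2/n_i) - 3(N+1)
     = 12/(13*14) * (37^2/5 + 37.5^2/5 + 16.5^2/3) - 3*14
     = 0.065934 * 645.8 - 42
     = 0.580220.
Step 4: Ties present; correction factor C = 1 - 6/(13^3 - 13) = 0.997253. Corrected H = 0.580220 / 0.997253 = 0.581818.
Step 5: Under H0, H ~ chi^2(2); p-value = 0.747584.
Step 6: alpha = 0.1. fail to reject H0.

H = 0.5818, df = 2, p = 0.747584, fail to reject H0.


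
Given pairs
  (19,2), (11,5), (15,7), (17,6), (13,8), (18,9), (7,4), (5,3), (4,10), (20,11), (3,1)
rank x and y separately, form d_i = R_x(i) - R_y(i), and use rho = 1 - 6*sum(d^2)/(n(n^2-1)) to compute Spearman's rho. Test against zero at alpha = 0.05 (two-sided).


Step 1: Rank x and y separately (midranks; no ties here).
rank(x): 19->10, 11->5, 15->7, 17->8, 13->6, 18->9, 7->4, 5->3, 4->2, 20->11, 3->1
rank(y): 2->2, 5->5, 7->7, 6->6, 8->8, 9->9, 4->4, 3->3, 10->10, 11->11, 1->1
Step 2: d_i = R_x(i) - R_y(i); compute d_i^2.
  (10-2)^2=64, (5-5)^2=0, (7-7)^2=0, (8-6)^2=4, (6-8)^2=4, (9-9)^2=0, (4-4)^2=0, (3-3)^2=0, (2-10)^2=64, (11-11)^2=0, (1-1)^2=0
sum(d^2) = 136.
Step 3: rho = 1 - 6*136 / (11*(11^2 - 1)) = 1 - 816/1320 = 0.381818.
Step 4: Under H0, t = rho * sqrt((n-2)/(1-rho^2)) = 1.2394 ~ t(9).
Step 5: Two-sided p-value from the t-distribution with 9 df = 0.246560.
Step 6: alpha = 0.05. fail to reject H0.

rho = 0.3818, p = 0.246560, fail to reject H0 at alpha = 0.05.


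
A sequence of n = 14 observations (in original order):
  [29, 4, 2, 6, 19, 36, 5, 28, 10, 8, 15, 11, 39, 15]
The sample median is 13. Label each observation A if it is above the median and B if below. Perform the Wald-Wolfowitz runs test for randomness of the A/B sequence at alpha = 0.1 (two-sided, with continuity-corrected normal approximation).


Step 1: Compute median = 13; label A = above, B = below.
Labels in order: ABBBAABABBABAA  (n_A = 7, n_B = 7)
Step 2: Count runs R = 9.
Step 3: Under H0 (random ordering), E[R] = 2*n_A*n_B/(n_A+n_B) + 1 = 2*7*7/14 + 1 = 8.0000.
        Var[R] = 2*n_A*n_B*(2*n_A*n_B - n_A - n_B) / ((n_A+n_B)^2 * (n_A+n_B-1)) = 8232/2548 = 3.2308.
        SD[R] = 1.7974.
Step 4: Continuity-corrected z = (R - 0.5 - E[R]) / SD[R] = (9 - 0.5 - 8.0000) / 1.7974 = 0.2782.
Step 5: Two-sided p-value via normal approximation = 2*(1 - Phi(|z|)) = 0.780879.
Step 6: alpha = 0.1. fail to reject H0.

R = 9, z = 0.2782, p = 0.780879, fail to reject H0.


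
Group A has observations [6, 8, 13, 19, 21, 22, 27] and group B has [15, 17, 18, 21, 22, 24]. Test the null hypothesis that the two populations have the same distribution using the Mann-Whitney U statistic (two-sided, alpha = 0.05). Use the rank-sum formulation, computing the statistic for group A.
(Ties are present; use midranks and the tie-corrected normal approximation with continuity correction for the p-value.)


Step 1: Combine and sort all 13 observations; assign midranks.
sorted (value, group): (6,X), (8,X), (13,X), (15,Y), (17,Y), (18,Y), (19,X), (21,X), (21,Y), (22,X), (22,Y), (24,Y), (27,X)
ranks: 6->1, 8->2, 13->3, 15->4, 17->5, 18->6, 19->7, 21->8.5, 21->8.5, 22->10.5, 22->10.5, 24->12, 27->13
Step 2: Rank sum for X: R1 = 1 + 2 + 3 + 7 + 8.5 + 10.5 + 13 = 45.
Step 3: U_X = R1 - n1(n1+1)/2 = 45 - 7*8/2 = 45 - 28 = 17.
       U_Y = n1*n2 - U_X = 42 - 17 = 25.
Step 4: Ties are present, so use the tie-corrected normal approximation (with continuity correction) for the p-value.
Step 5: p-value = 0.616104; compare to alpha = 0.05. fail to reject H0.

U_X = 17, p = 0.616104, fail to reject H0 at alpha = 0.05.


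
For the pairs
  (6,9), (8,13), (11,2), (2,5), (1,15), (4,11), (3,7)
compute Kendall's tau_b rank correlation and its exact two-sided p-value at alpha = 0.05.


Step 1: Enumerate the 21 unordered pairs (i,j) with i<j and classify each by sign(x_j-x_i) * sign(y_j-y_i).
  (1,2):dx=+2,dy=+4->C; (1,3):dx=+5,dy=-7->D; (1,4):dx=-4,dy=-4->C; (1,5):dx=-5,dy=+6->D
  (1,6):dx=-2,dy=+2->D; (1,7):dx=-3,dy=-2->C; (2,3):dx=+3,dy=-11->D; (2,4):dx=-6,dy=-8->C
  (2,5):dx=-7,dy=+2->D; (2,6):dx=-4,dy=-2->C; (2,7):dx=-5,dy=-6->C; (3,4):dx=-9,dy=+3->D
  (3,5):dx=-10,dy=+13->D; (3,6):dx=-7,dy=+9->D; (3,7):dx=-8,dy=+5->D; (4,5):dx=-1,dy=+10->D
  (4,6):dx=+2,dy=+6->C; (4,7):dx=+1,dy=+2->C; (5,6):dx=+3,dy=-4->D; (5,7):dx=+2,dy=-8->D
  (6,7):dx=-1,dy=-4->C
Step 2: C = 9, D = 12, total pairs = 21.
Step 3: tau = (C - D)/(n(n-1)/2) = (9 - 12)/21 = -0.142857.
Step 4: Exact two-sided p-value (enumerate n! = 5040 permutations of y under H0): p = 0.772619.
Step 5: alpha = 0.05. fail to reject H0.

tau_b = -0.1429 (C=9, D=12), p = 0.772619, fail to reject H0.


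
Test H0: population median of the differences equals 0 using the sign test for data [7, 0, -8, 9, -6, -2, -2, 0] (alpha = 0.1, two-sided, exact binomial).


Step 1: Discard zero differences. Original n = 8; n_eff = number of nonzero differences = 6.
Nonzero differences (with sign): +7, -8, +9, -6, -2, -2
Step 2: Count signs: positive = 2, negative = 4.
Step 3: Under H0: P(positive) = 0.5, so the number of positives S ~ Bin(6, 0.5).
Step 4: Two-sided exact p-value = sum of Bin(6,0.5) probabilities at or below the observed probability = 0.687500.
Step 5: alpha = 0.1. fail to reject H0.

n_eff = 6, pos = 2, neg = 4, p = 0.687500, fail to reject H0.


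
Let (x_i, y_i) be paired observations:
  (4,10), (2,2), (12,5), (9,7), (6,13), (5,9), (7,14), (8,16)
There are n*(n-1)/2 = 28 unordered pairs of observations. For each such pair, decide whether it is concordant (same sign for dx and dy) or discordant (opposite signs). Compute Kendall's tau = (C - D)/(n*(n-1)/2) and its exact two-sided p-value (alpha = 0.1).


Step 1: Enumerate the 28 unordered pairs (i,j) with i<j and classify each by sign(x_j-x_i) * sign(y_j-y_i).
  (1,2):dx=-2,dy=-8->C; (1,3):dx=+8,dy=-5->D; (1,4):dx=+5,dy=-3->D; (1,5):dx=+2,dy=+3->C
  (1,6):dx=+1,dy=-1->D; (1,7):dx=+3,dy=+4->C; (1,8):dx=+4,dy=+6->C; (2,3):dx=+10,dy=+3->C
  (2,4):dx=+7,dy=+5->C; (2,5):dx=+4,dy=+11->C; (2,6):dx=+3,dy=+7->C; (2,7):dx=+5,dy=+12->C
  (2,8):dx=+6,dy=+14->C; (3,4):dx=-3,dy=+2->D; (3,5):dx=-6,dy=+8->D; (3,6):dx=-7,dy=+4->D
  (3,7):dx=-5,dy=+9->D; (3,8):dx=-4,dy=+11->D; (4,5):dx=-3,dy=+6->D; (4,6):dx=-4,dy=+2->D
  (4,7):dx=-2,dy=+7->D; (4,8):dx=-1,dy=+9->D; (5,6):dx=-1,dy=-4->C; (5,7):dx=+1,dy=+1->C
  (5,8):dx=+2,dy=+3->C; (6,7):dx=+2,dy=+5->C; (6,8):dx=+3,dy=+7->C; (7,8):dx=+1,dy=+2->C
Step 2: C = 16, D = 12, total pairs = 28.
Step 3: tau = (C - D)/(n(n-1)/2) = (16 - 12)/28 = 0.142857.
Step 4: Exact two-sided p-value (enumerate n! = 40320 permutations of y under H0): p = 0.719544.
Step 5: alpha = 0.1. fail to reject H0.

tau_b = 0.1429 (C=16, D=12), p = 0.719544, fail to reject H0.


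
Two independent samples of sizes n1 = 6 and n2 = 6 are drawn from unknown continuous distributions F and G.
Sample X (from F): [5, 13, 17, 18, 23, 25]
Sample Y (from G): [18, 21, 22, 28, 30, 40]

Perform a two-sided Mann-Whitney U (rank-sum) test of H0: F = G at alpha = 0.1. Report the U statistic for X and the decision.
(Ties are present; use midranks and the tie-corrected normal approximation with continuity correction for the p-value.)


Step 1: Combine and sort all 12 observations; assign midranks.
sorted (value, group): (5,X), (13,X), (17,X), (18,X), (18,Y), (21,Y), (22,Y), (23,X), (25,X), (28,Y), (30,Y), (40,Y)
ranks: 5->1, 13->2, 17->3, 18->4.5, 18->4.5, 21->6, 22->7, 23->8, 25->9, 28->10, 30->11, 40->12
Step 2: Rank sum for X: R1 = 1 + 2 + 3 + 4.5 + 8 + 9 = 27.5.
Step 3: U_X = R1 - n1(n1+1)/2 = 27.5 - 6*7/2 = 27.5 - 21 = 6.5.
       U_Y = n1*n2 - U_X = 36 - 6.5 = 29.5.
Step 4: Ties are present, so use the tie-corrected normal approximation (with continuity correction) for the p-value.
Step 5: p-value = 0.077648; compare to alpha = 0.1. reject H0.

U_X = 6.5, p = 0.077648, reject H0 at alpha = 0.1.


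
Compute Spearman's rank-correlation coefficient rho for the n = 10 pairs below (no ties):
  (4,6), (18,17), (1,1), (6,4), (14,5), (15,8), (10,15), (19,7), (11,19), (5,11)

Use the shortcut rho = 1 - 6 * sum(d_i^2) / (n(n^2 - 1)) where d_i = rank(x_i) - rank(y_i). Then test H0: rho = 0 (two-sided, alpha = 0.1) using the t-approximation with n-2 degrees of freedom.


Step 1: Rank x and y separately (midranks; no ties here).
rank(x): 4->2, 18->9, 1->1, 6->4, 14->7, 15->8, 10->5, 19->10, 11->6, 5->3
rank(y): 6->4, 17->9, 1->1, 4->2, 5->3, 8->6, 15->8, 7->5, 19->10, 11->7
Step 2: d_i = R_x(i) - R_y(i); compute d_i^2.
  (2-4)^2=4, (9-9)^2=0, (1-1)^2=0, (4-2)^2=4, (7-3)^2=16, (8-6)^2=4, (5-8)^2=9, (10-5)^2=25, (6-10)^2=16, (3-7)^2=16
sum(d^2) = 94.
Step 3: rho = 1 - 6*94 / (10*(10^2 - 1)) = 1 - 564/990 = 0.430303.
Step 4: Under H0, t = rho * sqrt((n-2)/(1-rho^2)) = 1.3483 ~ t(8).
Step 5: Two-sided p-value from the t-distribution with 8 df = 0.214492.
Step 6: alpha = 0.1. fail to reject H0.

rho = 0.4303, p = 0.214492, fail to reject H0 at alpha = 0.1.


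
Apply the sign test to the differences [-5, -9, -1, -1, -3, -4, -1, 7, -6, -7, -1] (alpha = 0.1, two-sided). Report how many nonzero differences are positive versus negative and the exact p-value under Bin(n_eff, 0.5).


Step 1: Discard zero differences. Original n = 11; n_eff = number of nonzero differences = 11.
Nonzero differences (with sign): -5, -9, -1, -1, -3, -4, -1, +7, -6, -7, -1
Step 2: Count signs: positive = 1, negative = 10.
Step 3: Under H0: P(positive) = 0.5, so the number of positives S ~ Bin(11, 0.5).
Step 4: Two-sided exact p-value = sum of Bin(11,0.5) probabilities at or below the observed probability = 0.011719.
Step 5: alpha = 0.1. reject H0.

n_eff = 11, pos = 1, neg = 10, p = 0.011719, reject H0.


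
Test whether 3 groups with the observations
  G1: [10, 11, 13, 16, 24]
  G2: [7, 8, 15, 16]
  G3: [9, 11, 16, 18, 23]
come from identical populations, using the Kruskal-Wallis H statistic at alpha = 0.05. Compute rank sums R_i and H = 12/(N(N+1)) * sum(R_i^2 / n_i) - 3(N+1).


Step 1: Combine all N = 14 observations and assign midranks.
sorted (value, group, rank): (7,G2,1), (8,G2,2), (9,G3,3), (10,G1,4), (11,G1,5.5), (11,G3,5.5), (13,G1,7), (15,G2,8), (16,G1,10), (16,G2,10), (16,G3,10), (18,G3,12), (23,G3,13), (24,G1,14)
Step 2: Sum ranks within each group.
R_1 = 40.5 (n_1 = 5)
R_2 = 21 (n_2 = 4)
R_3 = 43.5 (n_3 = 5)
Step 3: H = 12/(N(N+1)) * sum(R_i^2/n_i) - 3(N+1)
     = 12/(14*15) * (40.5^2/5 + 21^2/4 + 43.5^2/5) - 3*15
     = 0.057143 * 816.75 - 45
     = 1.671429.
Step 4: Ties present; correction factor C = 1 - 30/(14^3 - 14) = 0.989011. Corrected H = 1.671429 / 0.989011 = 1.690000.
Step 5: Under H0, H ~ chi^2(2); p-value = 0.429557.
Step 6: alpha = 0.05. fail to reject H0.

H = 1.6900, df = 2, p = 0.429557, fail to reject H0.


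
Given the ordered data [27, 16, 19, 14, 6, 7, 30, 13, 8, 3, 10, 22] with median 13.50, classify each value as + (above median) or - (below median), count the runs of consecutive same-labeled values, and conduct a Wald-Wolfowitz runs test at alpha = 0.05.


Step 1: Compute median = 13.50; label A = above, B = below.
Labels in order: AAAABBABBBBA  (n_A = 6, n_B = 6)
Step 2: Count runs R = 5.
Step 3: Under H0 (random ordering), E[R] = 2*n_A*n_B/(n_A+n_B) + 1 = 2*6*6/12 + 1 = 7.0000.
        Var[R] = 2*n_A*n_B*(2*n_A*n_B - n_A - n_B) / ((n_A+n_B)^2 * (n_A+n_B-1)) = 4320/1584 = 2.7273.
        SD[R] = 1.6514.
Step 4: Continuity-corrected z = (R + 0.5 - E[R]) / SD[R] = (5 + 0.5 - 7.0000) / 1.6514 = -0.9083.
Step 5: Two-sided p-value via normal approximation = 2*(1 - Phi(|z|)) = 0.363722.
Step 6: alpha = 0.05. fail to reject H0.

R = 5, z = -0.9083, p = 0.363722, fail to reject H0.


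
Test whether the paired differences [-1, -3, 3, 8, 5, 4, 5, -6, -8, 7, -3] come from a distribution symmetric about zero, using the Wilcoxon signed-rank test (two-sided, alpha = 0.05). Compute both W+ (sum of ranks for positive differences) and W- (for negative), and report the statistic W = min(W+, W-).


Step 1: Drop any zero differences (none here) and take |d_i|.
|d| = [1, 3, 3, 8, 5, 4, 5, 6, 8, 7, 3]
Step 2: Midrank |d_i| (ties get averaged ranks).
ranks: |1|->1, |3|->3, |3|->3, |8|->10.5, |5|->6.5, |4|->5, |5|->6.5, |6|->8, |8|->10.5, |7|->9, |3|->3
Step 3: Attach original signs; sum ranks with positive sign and with negative sign.
W+ = 3 + 10.5 + 6.5 + 5 + 6.5 + 9 = 40.5
W- = 1 + 3 + 8 + 10.5 + 3 = 25.5
(Check: W+ + W- = 66 should equal n(n+1)/2 = 66.)
Step 4: Test statistic W = min(W+, W-) = 25.5.
Step 5: Ties in |d|, so use the tie-corrected normal approximation.
        E[W] = n(n+1)/4 = 11*12/4 = 33.
        Tie groups: |d|=3 (t=3), |d|=5 (t=2), |d|=8 (t=2); sum(t^3 - t) = 36.
        Var[W] = n(n+1)(2n+1)/24 - sum(t^3-t)/48 = 3036/24 - 36/48 = 125.75.
        z = (W - E[W]) / sqrt(Var[W]) = (25.5 - 33) / 11.2138 = -0.6688.
        Two-sided p = 2*Phi(z) = 0.503612.
Step 6: alpha = 0.05. fail to reject H0.

W+ = 40.5, W- = 25.5, W = min = 25.5, p = 0.503612, fail to reject H0.


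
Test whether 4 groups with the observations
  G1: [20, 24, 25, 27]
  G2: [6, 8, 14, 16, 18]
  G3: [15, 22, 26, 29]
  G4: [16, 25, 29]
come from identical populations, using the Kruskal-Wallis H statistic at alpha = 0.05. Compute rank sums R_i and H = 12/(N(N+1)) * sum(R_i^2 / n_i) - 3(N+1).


Step 1: Combine all N = 16 observations and assign midranks.
sorted (value, group, rank): (6,G2,1), (8,G2,2), (14,G2,3), (15,G3,4), (16,G2,5.5), (16,G4,5.5), (18,G2,7), (20,G1,8), (22,G3,9), (24,G1,10), (25,G1,11.5), (25,G4,11.5), (26,G3,13), (27,G1,14), (29,G3,15.5), (29,G4,15.5)
Step 2: Sum ranks within each group.
R_1 = 43.5 (n_1 = 4)
R_2 = 18.5 (n_2 = 5)
R_3 = 41.5 (n_3 = 4)
R_4 = 32.5 (n_4 = 3)
Step 3: H = 12/(N(N+1)) * sum(R_i^2/n_i) - 3(N+1)
     = 12/(16*17) * (43.5^2/4 + 18.5^2/5 + 41.5^2/4 + 32.5^2/3) - 3*17
     = 0.044118 * 1324.16 - 51
     = 7.418750.
Step 4: Ties present; correction factor C = 1 - 18/(16^3 - 16) = 0.995588. Corrected H = 7.418750 / 0.995588 = 7.451625.
Step 5: Under H0, H ~ chi^2(3); p-value = 0.058815.
Step 6: alpha = 0.05. fail to reject H0.

H = 7.4516, df = 3, p = 0.058815, fail to reject H0.


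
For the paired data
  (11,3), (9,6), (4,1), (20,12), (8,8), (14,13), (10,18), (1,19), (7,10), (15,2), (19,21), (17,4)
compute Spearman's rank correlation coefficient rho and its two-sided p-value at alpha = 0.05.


Step 1: Rank x and y separately (midranks; no ties here).
rank(x): 11->7, 9->5, 4->2, 20->12, 8->4, 14->8, 10->6, 1->1, 7->3, 15->9, 19->11, 17->10
rank(y): 3->3, 6->5, 1->1, 12->8, 8->6, 13->9, 18->10, 19->11, 10->7, 2->2, 21->12, 4->4
Step 2: d_i = R_x(i) - R_y(i); compute d_i^2.
  (7-3)^2=16, (5-5)^2=0, (2-1)^2=1, (12-8)^2=16, (4-6)^2=4, (8-9)^2=1, (6-10)^2=16, (1-11)^2=100, (3-7)^2=16, (9-2)^2=49, (11-12)^2=1, (10-4)^2=36
sum(d^2) = 256.
Step 3: rho = 1 - 6*256 / (12*(12^2 - 1)) = 1 - 1536/1716 = 0.104895.
Step 4: Under H0, t = rho * sqrt((n-2)/(1-rho^2)) = 0.3335 ~ t(10).
Step 5: Two-sided p-value from the t-distribution with 10 df = 0.745609.
Step 6: alpha = 0.05. fail to reject H0.

rho = 0.1049, p = 0.745609, fail to reject H0 at alpha = 0.05.


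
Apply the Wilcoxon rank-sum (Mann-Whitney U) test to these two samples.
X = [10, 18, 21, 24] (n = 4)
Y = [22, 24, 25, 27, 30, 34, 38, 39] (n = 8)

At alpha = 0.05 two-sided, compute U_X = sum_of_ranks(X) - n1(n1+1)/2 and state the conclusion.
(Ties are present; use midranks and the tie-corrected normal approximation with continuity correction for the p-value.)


Step 1: Combine and sort all 12 observations; assign midranks.
sorted (value, group): (10,X), (18,X), (21,X), (22,Y), (24,X), (24,Y), (25,Y), (27,Y), (30,Y), (34,Y), (38,Y), (39,Y)
ranks: 10->1, 18->2, 21->3, 22->4, 24->5.5, 24->5.5, 25->7, 27->8, 30->9, 34->10, 38->11, 39->12
Step 2: Rank sum for X: R1 = 1 + 2 + 3 + 5.5 = 11.5.
Step 3: U_X = R1 - n1(n1+1)/2 = 11.5 - 4*5/2 = 11.5 - 10 = 1.5.
       U_Y = n1*n2 - U_X = 32 - 1.5 = 30.5.
Step 4: Ties are present, so use the tie-corrected normal approximation (with continuity correction) for the p-value.
Step 5: p-value = 0.017221; compare to alpha = 0.05. reject H0.

U_X = 1.5, p = 0.017221, reject H0 at alpha = 0.05.


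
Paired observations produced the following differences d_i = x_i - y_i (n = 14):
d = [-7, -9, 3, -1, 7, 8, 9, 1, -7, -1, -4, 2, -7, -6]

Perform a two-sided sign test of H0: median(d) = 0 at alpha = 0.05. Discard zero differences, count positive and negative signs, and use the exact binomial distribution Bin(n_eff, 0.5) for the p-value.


Step 1: Discard zero differences. Original n = 14; n_eff = number of nonzero differences = 14.
Nonzero differences (with sign): -7, -9, +3, -1, +7, +8, +9, +1, -7, -1, -4, +2, -7, -6
Step 2: Count signs: positive = 6, negative = 8.
Step 3: Under H0: P(positive) = 0.5, so the number of positives S ~ Bin(14, 0.5).
Step 4: Two-sided exact p-value = sum of Bin(14,0.5) probabilities at or below the observed probability = 0.790527.
Step 5: alpha = 0.05. fail to reject H0.

n_eff = 14, pos = 6, neg = 8, p = 0.790527, fail to reject H0.


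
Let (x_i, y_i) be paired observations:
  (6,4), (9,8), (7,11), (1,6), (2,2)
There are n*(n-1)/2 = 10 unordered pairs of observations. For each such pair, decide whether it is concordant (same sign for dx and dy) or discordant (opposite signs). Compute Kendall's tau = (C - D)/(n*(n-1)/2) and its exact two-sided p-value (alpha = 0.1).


Step 1: Enumerate the 10 unordered pairs (i,j) with i<j and classify each by sign(x_j-x_i) * sign(y_j-y_i).
  (1,2):dx=+3,dy=+4->C; (1,3):dx=+1,dy=+7->C; (1,4):dx=-5,dy=+2->D; (1,5):dx=-4,dy=-2->C
  (2,3):dx=-2,dy=+3->D; (2,4):dx=-8,dy=-2->C; (2,5):dx=-7,dy=-6->C; (3,4):dx=-6,dy=-5->C
  (3,5):dx=-5,dy=-9->C; (4,5):dx=+1,dy=-4->D
Step 2: C = 7, D = 3, total pairs = 10.
Step 3: tau = (C - D)/(n(n-1)/2) = (7 - 3)/10 = 0.400000.
Step 4: Exact two-sided p-value (enumerate n! = 120 permutations of y under H0): p = 0.483333.
Step 5: alpha = 0.1. fail to reject H0.

tau_b = 0.4000 (C=7, D=3), p = 0.483333, fail to reject H0.


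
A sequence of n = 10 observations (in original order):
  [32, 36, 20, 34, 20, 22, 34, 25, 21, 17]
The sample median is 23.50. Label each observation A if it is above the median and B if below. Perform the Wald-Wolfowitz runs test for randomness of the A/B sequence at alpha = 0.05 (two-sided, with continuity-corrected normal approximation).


Step 1: Compute median = 23.50; label A = above, B = below.
Labels in order: AABABBAABB  (n_A = 5, n_B = 5)
Step 2: Count runs R = 6.
Step 3: Under H0 (random ordering), E[R] = 2*n_A*n_B/(n_A+n_B) + 1 = 2*5*5/10 + 1 = 6.0000.
        Var[R] = 2*n_A*n_B*(2*n_A*n_B - n_A - n_B) / ((n_A+n_B)^2 * (n_A+n_B-1)) = 2000/900 = 2.2222.
        SD[R] = 1.4907.
Step 4: R = E[R], so z = 0 with no continuity correction.
Step 5: Two-sided p-value via normal approximation = 2*(1 - Phi(|z|)) = 1.000000.
Step 6: alpha = 0.05. fail to reject H0.

R = 6, z = 0.0000, p = 1.000000, fail to reject H0.


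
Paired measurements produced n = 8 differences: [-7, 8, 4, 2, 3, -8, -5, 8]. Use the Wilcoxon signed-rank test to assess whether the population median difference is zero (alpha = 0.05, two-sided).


Step 1: Drop any zero differences (none here) and take |d_i|.
|d| = [7, 8, 4, 2, 3, 8, 5, 8]
Step 2: Midrank |d_i| (ties get averaged ranks).
ranks: |7|->5, |8|->7, |4|->3, |2|->1, |3|->2, |8|->7, |5|->4, |8|->7
Step 3: Attach original signs; sum ranks with positive sign and with negative sign.
W+ = 7 + 3 + 1 + 2 + 7 = 20
W- = 5 + 7 + 4 = 16
(Check: W+ + W- = 36 should equal n(n+1)/2 = 36.)
Step 4: Test statistic W = min(W+, W-) = 16.
Step 5: Ties in |d|, so use the tie-corrected normal approximation.
        E[W] = n(n+1)/4 = 8*9/4 = 18.
        Tie groups: |d|=8 (t=3); sum(t^3 - t) = 24.
        Var[W] = n(n+1)(2n+1)/24 - sum(t^3-t)/48 = 1224/24 - 24/48 = 50.5.
        z = (W - E[W]) / sqrt(Var[W]) = (16 - 18) / 7.1063 = -0.2814.
        Two-sided p = 2*Phi(z) = 0.778374.
Step 6: alpha = 0.05. fail to reject H0.

W+ = 20, W- = 16, W = min = 16, p = 0.778374, fail to reject H0.


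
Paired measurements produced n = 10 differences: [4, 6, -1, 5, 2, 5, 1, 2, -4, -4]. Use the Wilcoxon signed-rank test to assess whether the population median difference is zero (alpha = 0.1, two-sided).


Step 1: Drop any zero differences (none here) and take |d_i|.
|d| = [4, 6, 1, 5, 2, 5, 1, 2, 4, 4]
Step 2: Midrank |d_i| (ties get averaged ranks).
ranks: |4|->6, |6|->10, |1|->1.5, |5|->8.5, |2|->3.5, |5|->8.5, |1|->1.5, |2|->3.5, |4|->6, |4|->6
Step 3: Attach original signs; sum ranks with positive sign and with negative sign.
W+ = 6 + 10 + 8.5 + 3.5 + 8.5 + 1.5 + 3.5 = 41.5
W- = 1.5 + 6 + 6 = 13.5
(Check: W+ + W- = 55 should equal n(n+1)/2 = 55.)
Step 4: Test statistic W = min(W+, W-) = 13.5.
Step 5: Ties in |d|, so use the tie-corrected normal approximation.
        E[W] = n(n+1)/4 = 10*11/4 = 27.5.
        Tie groups: |d|=1 (t=2), |d|=2 (t=2), |d|=4 (t=3), |d|=5 (t=2); sum(t^3 - t) = 42.
        Var[W] = n(n+1)(2n+1)/24 - sum(t^3-t)/48 = 2310/24 - 42/48 = 95.375.
        z = (W - E[W]) / sqrt(Var[W]) = (13.5 - 27.5) / 9.7660 = -1.4335.
        Two-sided p = 2*Phi(z) = 0.151703.
Step 6: alpha = 0.1. fail to reject H0.

W+ = 41.5, W- = 13.5, W = min = 13.5, p = 0.151703, fail to reject H0.


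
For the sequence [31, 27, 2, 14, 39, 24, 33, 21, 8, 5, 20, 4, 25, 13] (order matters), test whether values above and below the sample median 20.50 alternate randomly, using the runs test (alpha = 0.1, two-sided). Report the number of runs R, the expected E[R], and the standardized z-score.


Step 1: Compute median = 20.50; label A = above, B = below.
Labels in order: AABBAAAABBBBAB  (n_A = 7, n_B = 7)
Step 2: Count runs R = 6.
Step 3: Under H0 (random ordering), E[R] = 2*n_A*n_B/(n_A+n_B) + 1 = 2*7*7/14 + 1 = 8.0000.
        Var[R] = 2*n_A*n_B*(2*n_A*n_B - n_A - n_B) / ((n_A+n_B)^2 * (n_A+n_B-1)) = 8232/2548 = 3.2308.
        SD[R] = 1.7974.
Step 4: Continuity-corrected z = (R + 0.5 - E[R]) / SD[R] = (6 + 0.5 - 8.0000) / 1.7974 = -0.8345.
Step 5: Two-sided p-value via normal approximation = 2*(1 - Phi(|z|)) = 0.403986.
Step 6: alpha = 0.1. fail to reject H0.

R = 6, z = -0.8345, p = 0.403986, fail to reject H0.


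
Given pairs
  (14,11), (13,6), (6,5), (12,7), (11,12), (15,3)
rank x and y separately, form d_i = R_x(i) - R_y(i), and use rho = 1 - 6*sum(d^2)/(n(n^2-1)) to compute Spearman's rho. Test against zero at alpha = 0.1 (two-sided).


Step 1: Rank x and y separately (midranks; no ties here).
rank(x): 14->5, 13->4, 6->1, 12->3, 11->2, 15->6
rank(y): 11->5, 6->3, 5->2, 7->4, 12->6, 3->1
Step 2: d_i = R_x(i) - R_y(i); compute d_i^2.
  (5-5)^2=0, (4-3)^2=1, (1-2)^2=1, (3-4)^2=1, (2-6)^2=16, (6-1)^2=25
sum(d^2) = 44.
Step 3: rho = 1 - 6*44 / (6*(6^2 - 1)) = 1 - 264/210 = -0.257143.
Step 4: Under H0, t = rho * sqrt((n-2)/(1-rho^2)) = -0.5322 ~ t(4).
Step 5: Two-sided p-value from the t-distribution with 4 df = 0.622787.
Step 6: alpha = 0.1. fail to reject H0.

rho = -0.2571, p = 0.622787, fail to reject H0 at alpha = 0.1.


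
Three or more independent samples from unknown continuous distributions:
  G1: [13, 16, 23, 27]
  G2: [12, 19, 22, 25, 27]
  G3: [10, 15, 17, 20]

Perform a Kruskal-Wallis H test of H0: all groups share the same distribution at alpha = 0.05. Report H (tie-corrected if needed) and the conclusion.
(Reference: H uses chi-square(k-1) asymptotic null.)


Step 1: Combine all N = 13 observations and assign midranks.
sorted (value, group, rank): (10,G3,1), (12,G2,2), (13,G1,3), (15,G3,4), (16,G1,5), (17,G3,6), (19,G2,7), (20,G3,8), (22,G2,9), (23,G1,10), (25,G2,11), (27,G1,12.5), (27,G2,12.5)
Step 2: Sum ranks within each group.
R_1 = 30.5 (n_1 = 4)
R_2 = 41.5 (n_2 = 5)
R_3 = 19 (n_3 = 4)
Step 3: H = 12/(N(N+1)) * sum(R_i^2/n_i) - 3(N+1)
     = 12/(13*14) * (30.5^2/4 + 41.5^2/5 + 19^2/4) - 3*14
     = 0.065934 * 667.263 - 42
     = 1.995330.
Step 4: Ties present; correction factor C = 1 - 6/(13^3 - 13) = 0.997253. Corrected H = 1.995330 / 0.997253 = 2.000826.
Step 5: Under H0, H ~ chi^2(2); p-value = 0.367727.
Step 6: alpha = 0.05. fail to reject H0.

H = 2.0008, df = 2, p = 0.367727, fail to reject H0.


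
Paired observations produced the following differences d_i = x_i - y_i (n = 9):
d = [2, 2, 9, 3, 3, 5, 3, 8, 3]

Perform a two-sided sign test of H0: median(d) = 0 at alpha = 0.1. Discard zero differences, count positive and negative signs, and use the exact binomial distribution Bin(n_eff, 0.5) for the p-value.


Step 1: Discard zero differences. Original n = 9; n_eff = number of nonzero differences = 9.
Nonzero differences (with sign): +2, +2, +9, +3, +3, +5, +3, +8, +3
Step 2: Count signs: positive = 9, negative = 0.
Step 3: Under H0: P(positive) = 0.5, so the number of positives S ~ Bin(9, 0.5).
Step 4: Two-sided exact p-value = sum of Bin(9,0.5) probabilities at or below the observed probability = 0.003906.
Step 5: alpha = 0.1. reject H0.

n_eff = 9, pos = 9, neg = 0, p = 0.003906, reject H0.


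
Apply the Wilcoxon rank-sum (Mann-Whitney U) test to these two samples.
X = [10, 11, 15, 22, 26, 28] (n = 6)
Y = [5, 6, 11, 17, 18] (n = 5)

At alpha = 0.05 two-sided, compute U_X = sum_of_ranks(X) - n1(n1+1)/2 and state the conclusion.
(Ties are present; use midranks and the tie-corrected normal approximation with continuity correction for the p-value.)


Step 1: Combine and sort all 11 observations; assign midranks.
sorted (value, group): (5,Y), (6,Y), (10,X), (11,X), (11,Y), (15,X), (17,Y), (18,Y), (22,X), (26,X), (28,X)
ranks: 5->1, 6->2, 10->3, 11->4.5, 11->4.5, 15->6, 17->7, 18->8, 22->9, 26->10, 28->11
Step 2: Rank sum for X: R1 = 3 + 4.5 + 6 + 9 + 10 + 11 = 43.5.
Step 3: U_X = R1 - n1(n1+1)/2 = 43.5 - 6*7/2 = 43.5 - 21 = 22.5.
       U_Y = n1*n2 - U_X = 30 - 22.5 = 7.5.
Step 4: Ties are present, so use the tie-corrected normal approximation (with continuity correction) for the p-value.
Step 5: p-value = 0.200217; compare to alpha = 0.05. fail to reject H0.

U_X = 22.5, p = 0.200217, fail to reject H0 at alpha = 0.05.


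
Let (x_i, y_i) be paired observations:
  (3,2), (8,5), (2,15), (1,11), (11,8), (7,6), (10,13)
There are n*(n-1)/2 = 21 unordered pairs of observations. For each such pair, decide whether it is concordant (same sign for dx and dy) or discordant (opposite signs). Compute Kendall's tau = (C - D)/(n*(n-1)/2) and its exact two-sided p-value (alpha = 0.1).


Step 1: Enumerate the 21 unordered pairs (i,j) with i<j and classify each by sign(x_j-x_i) * sign(y_j-y_i).
  (1,2):dx=+5,dy=+3->C; (1,3):dx=-1,dy=+13->D; (1,4):dx=-2,dy=+9->D; (1,5):dx=+8,dy=+6->C
  (1,6):dx=+4,dy=+4->C; (1,7):dx=+7,dy=+11->C; (2,3):dx=-6,dy=+10->D; (2,4):dx=-7,dy=+6->D
  (2,5):dx=+3,dy=+3->C; (2,6):dx=-1,dy=+1->D; (2,7):dx=+2,dy=+8->C; (3,4):dx=-1,dy=-4->C
  (3,5):dx=+9,dy=-7->D; (3,6):dx=+5,dy=-9->D; (3,7):dx=+8,dy=-2->D; (4,5):dx=+10,dy=-3->D
  (4,6):dx=+6,dy=-5->D; (4,7):dx=+9,dy=+2->C; (5,6):dx=-4,dy=-2->C; (5,7):dx=-1,dy=+5->D
  (6,7):dx=+3,dy=+7->C
Step 2: C = 10, D = 11, total pairs = 21.
Step 3: tau = (C - D)/(n(n-1)/2) = (10 - 11)/21 = -0.047619.
Step 4: Exact two-sided p-value (enumerate n! = 5040 permutations of y under H0): p = 1.000000.
Step 5: alpha = 0.1. fail to reject H0.

tau_b = -0.0476 (C=10, D=11), p = 1.000000, fail to reject H0.


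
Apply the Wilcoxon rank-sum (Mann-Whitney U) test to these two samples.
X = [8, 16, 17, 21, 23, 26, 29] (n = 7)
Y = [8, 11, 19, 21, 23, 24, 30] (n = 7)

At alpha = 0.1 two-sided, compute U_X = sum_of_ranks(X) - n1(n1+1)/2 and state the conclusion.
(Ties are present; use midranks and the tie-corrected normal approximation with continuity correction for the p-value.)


Step 1: Combine and sort all 14 observations; assign midranks.
sorted (value, group): (8,X), (8,Y), (11,Y), (16,X), (17,X), (19,Y), (21,X), (21,Y), (23,X), (23,Y), (24,Y), (26,X), (29,X), (30,Y)
ranks: 8->1.5, 8->1.5, 11->3, 16->4, 17->5, 19->6, 21->7.5, 21->7.5, 23->9.5, 23->9.5, 24->11, 26->12, 29->13, 30->14
Step 2: Rank sum for X: R1 = 1.5 + 4 + 5 + 7.5 + 9.5 + 12 + 13 = 52.5.
Step 3: U_X = R1 - n1(n1+1)/2 = 52.5 - 7*8/2 = 52.5 - 28 = 24.5.
       U_Y = n1*n2 - U_X = 49 - 24.5 = 24.5.
Step 4: Ties are present, so use the tie-corrected normal approximation (with continuity correction) for the p-value.
Step 5: p-value = 1.000000; compare to alpha = 0.1. fail to reject H0.

U_X = 24.5, p = 1.000000, fail to reject H0 at alpha = 0.1.


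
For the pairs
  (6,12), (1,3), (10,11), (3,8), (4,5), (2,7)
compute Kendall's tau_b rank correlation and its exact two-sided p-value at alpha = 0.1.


Step 1: Enumerate the 15 unordered pairs (i,j) with i<j and classify each by sign(x_j-x_i) * sign(y_j-y_i).
  (1,2):dx=-5,dy=-9->C; (1,3):dx=+4,dy=-1->D; (1,4):dx=-3,dy=-4->C; (1,5):dx=-2,dy=-7->C
  (1,6):dx=-4,dy=-5->C; (2,3):dx=+9,dy=+8->C; (2,4):dx=+2,dy=+5->C; (2,5):dx=+3,dy=+2->C
  (2,6):dx=+1,dy=+4->C; (3,4):dx=-7,dy=-3->C; (3,5):dx=-6,dy=-6->C; (3,6):dx=-8,dy=-4->C
  (4,5):dx=+1,dy=-3->D; (4,6):dx=-1,dy=-1->C; (5,6):dx=-2,dy=+2->D
Step 2: C = 12, D = 3, total pairs = 15.
Step 3: tau = (C - D)/(n(n-1)/2) = (12 - 3)/15 = 0.600000.
Step 4: Exact two-sided p-value (enumerate n! = 720 permutations of y under H0): p = 0.136111.
Step 5: alpha = 0.1. fail to reject H0.

tau_b = 0.6000 (C=12, D=3), p = 0.136111, fail to reject H0.


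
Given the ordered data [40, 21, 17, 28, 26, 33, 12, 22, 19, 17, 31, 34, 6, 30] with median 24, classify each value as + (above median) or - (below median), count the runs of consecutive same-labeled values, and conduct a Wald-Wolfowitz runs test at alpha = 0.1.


Step 1: Compute median = 24; label A = above, B = below.
Labels in order: ABBAAABBBBAABA  (n_A = 7, n_B = 7)
Step 2: Count runs R = 7.
Step 3: Under H0 (random ordering), E[R] = 2*n_A*n_B/(n_A+n_B) + 1 = 2*7*7/14 + 1 = 8.0000.
        Var[R] = 2*n_A*n_B*(2*n_A*n_B - n_A - n_B) / ((n_A+n_B)^2 * (n_A+n_B-1)) = 8232/2548 = 3.2308.
        SD[R] = 1.7974.
Step 4: Continuity-corrected z = (R + 0.5 - E[R]) / SD[R] = (7 + 0.5 - 8.0000) / 1.7974 = -0.2782.
Step 5: Two-sided p-value via normal approximation = 2*(1 - Phi(|z|)) = 0.780879.
Step 6: alpha = 0.1. fail to reject H0.

R = 7, z = -0.2782, p = 0.780879, fail to reject H0.


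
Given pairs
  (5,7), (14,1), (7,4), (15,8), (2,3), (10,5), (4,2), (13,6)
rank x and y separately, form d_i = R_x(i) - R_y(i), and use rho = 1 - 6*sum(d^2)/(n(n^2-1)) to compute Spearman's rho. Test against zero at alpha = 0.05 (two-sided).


Step 1: Rank x and y separately (midranks; no ties here).
rank(x): 5->3, 14->7, 7->4, 15->8, 2->1, 10->5, 4->2, 13->6
rank(y): 7->7, 1->1, 4->4, 8->8, 3->3, 5->5, 2->2, 6->6
Step 2: d_i = R_x(i) - R_y(i); compute d_i^2.
  (3-7)^2=16, (7-1)^2=36, (4-4)^2=0, (8-8)^2=0, (1-3)^2=4, (5-5)^2=0, (2-2)^2=0, (6-6)^2=0
sum(d^2) = 56.
Step 3: rho = 1 - 6*56 / (8*(8^2 - 1)) = 1 - 336/504 = 0.333333.
Step 4: Under H0, t = rho * sqrt((n-2)/(1-rho^2)) = 0.8660 ~ t(6).
Step 5: Two-sided p-value from the t-distribution with 6 df = 0.419753.
Step 6: alpha = 0.05. fail to reject H0.

rho = 0.3333, p = 0.419753, fail to reject H0 at alpha = 0.05.


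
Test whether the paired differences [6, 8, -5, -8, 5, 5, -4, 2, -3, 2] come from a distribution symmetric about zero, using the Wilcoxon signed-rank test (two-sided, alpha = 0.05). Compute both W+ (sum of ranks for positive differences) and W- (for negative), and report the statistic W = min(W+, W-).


Step 1: Drop any zero differences (none here) and take |d_i|.
|d| = [6, 8, 5, 8, 5, 5, 4, 2, 3, 2]
Step 2: Midrank |d_i| (ties get averaged ranks).
ranks: |6|->8, |8|->9.5, |5|->6, |8|->9.5, |5|->6, |5|->6, |4|->4, |2|->1.5, |3|->3, |2|->1.5
Step 3: Attach original signs; sum ranks with positive sign and with negative sign.
W+ = 8 + 9.5 + 6 + 6 + 1.5 + 1.5 = 32.5
W- = 6 + 9.5 + 4 + 3 = 22.5
(Check: W+ + W- = 55 should equal n(n+1)/2 = 55.)
Step 4: Test statistic W = min(W+, W-) = 22.5.
Step 5: Ties in |d|, so use the tie-corrected normal approximation.
        E[W] = n(n+1)/4 = 10*11/4 = 27.5.
        Tie groups: |d|=2 (t=2), |d|=5 (t=3), |d|=8 (t=2); sum(t^3 - t) = 36.
        Var[W] = n(n+1)(2n+1)/24 - sum(t^3-t)/48 = 2310/24 - 36/48 = 95.5.
        z = (W - E[W]) / sqrt(Var[W]) = (22.5 - 27.5) / 9.7724 = -0.5116.
        Two-sided p = 2*Phi(z) = 0.608900.
Step 6: alpha = 0.05. fail to reject H0.

W+ = 32.5, W- = 22.5, W = min = 22.5, p = 0.608900, fail to reject H0.


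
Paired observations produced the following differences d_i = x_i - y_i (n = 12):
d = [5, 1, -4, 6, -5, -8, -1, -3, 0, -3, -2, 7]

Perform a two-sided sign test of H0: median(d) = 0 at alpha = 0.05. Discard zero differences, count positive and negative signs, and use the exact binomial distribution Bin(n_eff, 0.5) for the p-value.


Step 1: Discard zero differences. Original n = 12; n_eff = number of nonzero differences = 11.
Nonzero differences (with sign): +5, +1, -4, +6, -5, -8, -1, -3, -3, -2, +7
Step 2: Count signs: positive = 4, negative = 7.
Step 3: Under H0: P(positive) = 0.5, so the number of positives S ~ Bin(11, 0.5).
Step 4: Two-sided exact p-value = sum of Bin(11,0.5) probabilities at or below the observed probability = 0.548828.
Step 5: alpha = 0.05. fail to reject H0.

n_eff = 11, pos = 4, neg = 7, p = 0.548828, fail to reject H0.


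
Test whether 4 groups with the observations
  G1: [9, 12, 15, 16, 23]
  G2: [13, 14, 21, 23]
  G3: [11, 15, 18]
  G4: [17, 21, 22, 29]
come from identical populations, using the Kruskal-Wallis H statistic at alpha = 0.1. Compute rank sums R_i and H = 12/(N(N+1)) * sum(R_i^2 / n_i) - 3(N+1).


Step 1: Combine all N = 16 observations and assign midranks.
sorted (value, group, rank): (9,G1,1), (11,G3,2), (12,G1,3), (13,G2,4), (14,G2,5), (15,G1,6.5), (15,G3,6.5), (16,G1,8), (17,G4,9), (18,G3,10), (21,G2,11.5), (21,G4,11.5), (22,G4,13), (23,G1,14.5), (23,G2,14.5), (29,G4,16)
Step 2: Sum ranks within each group.
R_1 = 33 (n_1 = 5)
R_2 = 35 (n_2 = 4)
R_3 = 18.5 (n_3 = 3)
R_4 = 49.5 (n_4 = 4)
Step 3: H = 12/(N(N+1)) * sum(R_i^2/n_i) - 3(N+1)
     = 12/(16*17) * (33^2/5 + 35^2/4 + 18.5^2/3 + 49.5^2/4) - 3*17
     = 0.044118 * 1250.7 - 51
     = 4.177757.
Step 4: Ties present; correction factor C = 1 - 18/(16^3 - 16) = 0.995588. Corrected H = 4.177757 / 0.995588 = 4.196270.
Step 5: Under H0, H ~ chi^2(3); p-value = 0.241036.
Step 6: alpha = 0.1. fail to reject H0.

H = 4.1963, df = 3, p = 0.241036, fail to reject H0.


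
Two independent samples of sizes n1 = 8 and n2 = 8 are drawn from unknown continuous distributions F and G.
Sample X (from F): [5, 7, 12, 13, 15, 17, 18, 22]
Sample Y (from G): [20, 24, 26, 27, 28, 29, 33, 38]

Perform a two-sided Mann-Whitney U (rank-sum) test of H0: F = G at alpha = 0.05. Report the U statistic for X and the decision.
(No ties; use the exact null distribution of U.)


Step 1: Combine and sort all 16 observations; assign midranks.
sorted (value, group): (5,X), (7,X), (12,X), (13,X), (15,X), (17,X), (18,X), (20,Y), (22,X), (24,Y), (26,Y), (27,Y), (28,Y), (29,Y), (33,Y), (38,Y)
ranks: 5->1, 7->2, 12->3, 13->4, 15->5, 17->6, 18->7, 20->8, 22->9, 24->10, 26->11, 27->12, 28->13, 29->14, 33->15, 38->16
Step 2: Rank sum for X: R1 = 1 + 2 + 3 + 4 + 5 + 6 + 7 + 9 = 37.
Step 3: U_X = R1 - n1(n1+1)/2 = 37 - 8*9/2 = 37 - 36 = 1.
       U_Y = n1*n2 - U_X = 64 - 1 = 63.
Step 4: No ties, so the exact null distribution of U (based on enumerating the C(16,8) = 12870 equally likely rank assignments) gives the two-sided p-value.
Step 5: p-value = 0.000311; compare to alpha = 0.05. reject H0.

U_X = 1, p = 0.000311, reject H0 at alpha = 0.05.


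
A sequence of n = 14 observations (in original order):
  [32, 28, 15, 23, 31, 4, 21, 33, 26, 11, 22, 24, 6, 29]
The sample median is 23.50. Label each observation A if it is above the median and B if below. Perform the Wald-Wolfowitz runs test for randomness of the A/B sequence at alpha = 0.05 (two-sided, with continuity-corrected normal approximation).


Step 1: Compute median = 23.50; label A = above, B = below.
Labels in order: AABBABBAABBABA  (n_A = 7, n_B = 7)
Step 2: Count runs R = 9.
Step 3: Under H0 (random ordering), E[R] = 2*n_A*n_B/(n_A+n_B) + 1 = 2*7*7/14 + 1 = 8.0000.
        Var[R] = 2*n_A*n_B*(2*n_A*n_B - n_A - n_B) / ((n_A+n_B)^2 * (n_A+n_B-1)) = 8232/2548 = 3.2308.
        SD[R] = 1.7974.
Step 4: Continuity-corrected z = (R - 0.5 - E[R]) / SD[R] = (9 - 0.5 - 8.0000) / 1.7974 = 0.2782.
Step 5: Two-sided p-value via normal approximation = 2*(1 - Phi(|z|)) = 0.780879.
Step 6: alpha = 0.05. fail to reject H0.

R = 9, z = 0.2782, p = 0.780879, fail to reject H0.


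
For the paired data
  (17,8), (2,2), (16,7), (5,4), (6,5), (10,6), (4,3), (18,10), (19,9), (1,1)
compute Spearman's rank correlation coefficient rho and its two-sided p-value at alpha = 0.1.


Step 1: Rank x and y separately (midranks; no ties here).
rank(x): 17->8, 2->2, 16->7, 5->4, 6->5, 10->6, 4->3, 18->9, 19->10, 1->1
rank(y): 8->8, 2->2, 7->7, 4->4, 5->5, 6->6, 3->3, 10->10, 9->9, 1->1
Step 2: d_i = R_x(i) - R_y(i); compute d_i^2.
  (8-8)^2=0, (2-2)^2=0, (7-7)^2=0, (4-4)^2=0, (5-5)^2=0, (6-6)^2=0, (3-3)^2=0, (9-10)^2=1, (10-9)^2=1, (1-1)^2=0
sum(d^2) = 2.
Step 3: rho = 1 - 6*2 / (10*(10^2 - 1)) = 1 - 12/990 = 0.987879.
Step 4: Under H0, t = rho * sqrt((n-2)/(1-rho^2)) = 18.0003 ~ t(8).
Step 5: Two-sided p-value from the t-distribution with 8 df = 0.000000.
Step 6: alpha = 0.1. reject H0.

rho = 0.9879, p = 0.000000, reject H0 at alpha = 0.1.


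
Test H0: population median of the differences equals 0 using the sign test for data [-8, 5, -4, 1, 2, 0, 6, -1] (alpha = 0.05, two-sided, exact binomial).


Step 1: Discard zero differences. Original n = 8; n_eff = number of nonzero differences = 7.
Nonzero differences (with sign): -8, +5, -4, +1, +2, +6, -1
Step 2: Count signs: positive = 4, negative = 3.
Step 3: Under H0: P(positive) = 0.5, so the number of positives S ~ Bin(7, 0.5).
Step 4: Two-sided exact p-value = sum of Bin(7,0.5) probabilities at or below the observed probability = 1.000000.
Step 5: alpha = 0.05. fail to reject H0.

n_eff = 7, pos = 4, neg = 3, p = 1.000000, fail to reject H0.
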